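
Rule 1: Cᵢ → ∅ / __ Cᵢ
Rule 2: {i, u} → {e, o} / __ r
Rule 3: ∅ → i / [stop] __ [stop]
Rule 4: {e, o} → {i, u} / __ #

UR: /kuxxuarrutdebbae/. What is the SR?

kuxuarutidebai

Rule 1 (degemination): /xx/ is a geminate; the first /x/ deletes. /rr/ is a geminate; the first /r/ deletes. /bb/ is a geminate; the first /b/ deletes. /kuxxuarrutdebbae/ → kuxuarutdebae.
Rule 2 (pre-rhotic lowering): no segment meets the environment; /kuxuarutdebae/ is unchanged.
Rule 3 (stop-cluster i-epenthesis): /t/ and /d/ form a stop–stop cluster, so [i] is inserted between them. /kuxuarutdebae/ → kuxuarutidebae.
Rule 4 (final vowel raising): /e/ is a mid vowel in word-final position, so it raises to [i]. /kuxuarutidebae/ → kuxuarutidebai.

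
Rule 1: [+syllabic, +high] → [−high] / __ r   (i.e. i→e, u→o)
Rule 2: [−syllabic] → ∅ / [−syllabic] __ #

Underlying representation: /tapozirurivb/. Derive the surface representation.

Rule 1 (pre-rhotic lowering): /i/ is a high vowel immediately before /r/, so it lowers to [e]. /u/ is a high vowel immediately before /r/, so it lowers to [o]. /tapozirurivb/ → tapozerorivb.
Rule 2 (final cluster simplification): /b/ is the second consonant of a word-final cluster /vb/, so it deletes. /tapozerorivb/ → tapozeroriv.

tapozeroriv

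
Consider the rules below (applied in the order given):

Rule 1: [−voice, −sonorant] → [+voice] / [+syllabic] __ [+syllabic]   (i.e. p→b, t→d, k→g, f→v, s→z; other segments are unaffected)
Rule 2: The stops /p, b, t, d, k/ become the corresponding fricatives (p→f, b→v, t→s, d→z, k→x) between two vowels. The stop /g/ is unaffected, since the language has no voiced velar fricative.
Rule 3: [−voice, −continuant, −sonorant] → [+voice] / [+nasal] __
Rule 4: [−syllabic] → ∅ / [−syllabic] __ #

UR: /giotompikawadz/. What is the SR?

Rule 1 (intervocalic voicing): /t/ is a voiceless obstruent between vowels /o/ and /o/, so it voices to [d]. /k/ is a voiceless obstruent between vowels /i/ and /a/, so it voices to [g]. /giotompikawadz/ → giodompigawadz.
Rule 2 (intervocalic spirantization): /d/ is a stop between vowels /o/ and /o/, so it spirantizes to the fricative [z]. /giodompigawadz/ → giozompigawadz.
Rule 3 (post-nasal voicing): /p/ is a voiceless stop immediately after the nasal /m/, so it voices to [b]. /giozompigawadz/ → giozombigawadz.
Rule 4 (final cluster simplification): /z/ is the second consonant of a word-final cluster /dz/, so it deletes. /giozombigawadz/ → giozombigawad.

giozombigawad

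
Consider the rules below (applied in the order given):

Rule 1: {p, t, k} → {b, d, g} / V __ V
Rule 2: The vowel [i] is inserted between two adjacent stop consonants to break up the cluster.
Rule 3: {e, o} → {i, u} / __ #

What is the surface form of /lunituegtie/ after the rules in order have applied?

luniduegitii

Rule 1 (intervocalic voicing): /t/ is a voiceless stop between vowels /i/ and /u/, so it voices to [d]. /lunituegtie/ → luniduegtie.
Rule 2 (stop-cluster i-epenthesis): /g/ and /t/ form a stop–stop cluster, so [i] is inserted between them. /luniduegtie/ → luniduegitie.
Rule 3 (final vowel raising): /e/ is a mid vowel in word-final position, so it raises to [i]. /luniduegitie/ → luniduegitii.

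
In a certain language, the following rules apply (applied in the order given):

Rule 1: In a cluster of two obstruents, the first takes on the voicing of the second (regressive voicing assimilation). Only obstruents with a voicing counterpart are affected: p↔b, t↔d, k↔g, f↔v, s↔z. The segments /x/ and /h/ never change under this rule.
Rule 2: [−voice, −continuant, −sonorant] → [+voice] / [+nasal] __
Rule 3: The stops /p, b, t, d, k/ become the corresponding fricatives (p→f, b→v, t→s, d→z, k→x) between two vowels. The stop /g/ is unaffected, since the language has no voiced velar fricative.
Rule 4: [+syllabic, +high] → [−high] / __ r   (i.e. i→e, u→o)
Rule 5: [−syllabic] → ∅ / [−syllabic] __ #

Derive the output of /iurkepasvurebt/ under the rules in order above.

iorkefazvorep

Rule 1 (regressive voicing assimilation): /s/ precedes the voiced obstruent /v/, so it voices to [z] by assimilation. /b/ precedes the voiceless obstruent /t/, so it devoices to [p] by assimilation. /iurkepasvurebt/ → iurkepazvurept.
Rule 2 (post-nasal voicing): no segment meets the environment; /iurkepazvurept/ is unchanged.
Rule 3 (intervocalic spirantization): /p/ is a stop between vowels /e/ and /a/, so it spirantizes to the fricative [f]. /iurkepazvurept/ → iurkefazvurept.
Rule 4 (pre-rhotic lowering): /u/ is a high vowel immediately before /r/, so it lowers to [o]. /u/ is a high vowel immediately before /r/, so it lowers to [o]. /iurkefazvurept/ → iorkefazvorept.
Rule 5 (final cluster simplification): /t/ is the second consonant of a word-final cluster /pt/, so it deletes. /iorkefazvorept/ → iorkefazvorep.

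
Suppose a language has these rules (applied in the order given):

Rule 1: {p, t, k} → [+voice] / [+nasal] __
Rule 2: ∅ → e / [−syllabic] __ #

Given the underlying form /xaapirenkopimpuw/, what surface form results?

xaapirengopimbuwe

Rule 1 (post-nasal voicing): /k/ is a voiceless stop immediately after the nasal /n/, so it voices to [g]. /p/ is a voiceless stop immediately after the nasal /m/, so it voices to [b]. /xaapirenkopimpuw/ → xaapirengopimbuw.
Rule 2 (final e-epenthesis): the form ends in the consonant /w/, so [e] is inserted word-finally. /xaapirengopimbuw/ → xaapirengopimbuwe.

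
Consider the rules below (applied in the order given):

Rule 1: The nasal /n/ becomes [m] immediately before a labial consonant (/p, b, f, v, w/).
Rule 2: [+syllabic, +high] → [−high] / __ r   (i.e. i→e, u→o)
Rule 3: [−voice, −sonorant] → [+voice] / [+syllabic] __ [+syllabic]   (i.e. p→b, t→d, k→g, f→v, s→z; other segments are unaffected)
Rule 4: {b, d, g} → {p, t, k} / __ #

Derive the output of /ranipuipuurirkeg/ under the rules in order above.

ranibuibuorerkek

Rule 1 (nasal place assimilation): no segment meets the environment; /ranipuipuurirkeg/ is unchanged.
Rule 2 (pre-rhotic lowering): /u/ is a high vowel immediately before /r/, so it lowers to [o]. /i/ is a high vowel immediately before /r/, so it lowers to [e]. /ranipuipuurirkeg/ → ranipuipuorerkeg.
Rule 3 (intervocalic voicing): /p/ is a voiceless obstruent between vowels /i/ and /u/, so it voices to [b]. /p/ is a voiceless obstruent between vowels /i/ and /u/, so it voices to [b]. /ranipuipuorerkeg/ → ranibuibuorerkeg.
Rule 4 (final devoicing): /g/ is a voiced stop in word-final position, so it devoices to [k]. /ranibuibuorerkeg/ → ranibuibuorerkek.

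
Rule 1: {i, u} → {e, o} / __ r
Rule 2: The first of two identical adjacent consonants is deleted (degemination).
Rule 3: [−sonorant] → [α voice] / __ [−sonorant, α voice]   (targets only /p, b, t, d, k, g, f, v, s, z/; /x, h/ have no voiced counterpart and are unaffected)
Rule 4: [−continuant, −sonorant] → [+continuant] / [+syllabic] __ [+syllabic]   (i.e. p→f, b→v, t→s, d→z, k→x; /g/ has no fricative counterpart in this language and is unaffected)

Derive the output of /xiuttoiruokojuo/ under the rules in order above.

Rule 1 (pre-rhotic lowering): /i/ is a high vowel immediately before /r/, so it lowers to [e]. /xiuttoiruokojuo/ → xiuttoeruokojuo.
Rule 2 (degemination): /tt/ is a geminate; the first /t/ deletes. /xiuttoeruokojuo/ → xiutoeruokojuo.
Rule 3 (regressive voicing assimilation): no segment meets the environment; /xiutoeruokojuo/ is unchanged.
Rule 4 (intervocalic spirantization): /t/ is a stop between vowels /u/ and /o/, so it spirantizes to the fricative [s]. /k/ is a stop between vowels /o/ and /o/, so it spirantizes to the fricative [x]. /xiutoeruokojuo/ → xiusoeruoxojuo.

xiusoeruoxojuo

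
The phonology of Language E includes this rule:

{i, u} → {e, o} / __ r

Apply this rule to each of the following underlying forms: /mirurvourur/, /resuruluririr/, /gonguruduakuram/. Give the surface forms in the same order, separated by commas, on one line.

merorvooror, resorulorerer, gongoruduakoram

/mirurvourur/: /i/ is a high vowel immediately before /r/, so it lowers to [e]. /u/ is a high vowel immediately before /r/, so it lowers to [o]. /u/ is a high vowel immediately before /r/, so it lowers to [o]. /u/ is a high vowel immediately before /r/, so it lowers to [o]. → [merorvooror].
/resuruluririr/: /u/ is a high vowel immediately before /r/, so it lowers to [o]. /u/ is a high vowel immediately before /r/, so it lowers to [o]. /i/ is a high vowel immediately before /r/, so it lowers to [e]. /i/ is a high vowel immediately before /r/, so it lowers to [e]. → [resorulorerer].
/gonguruduakuram/: /u/ is a high vowel immediately before /r/, so it lowers to [o]. /u/ is a high vowel immediately before /r/, so it lowers to [o]. → [gongoruduakoram].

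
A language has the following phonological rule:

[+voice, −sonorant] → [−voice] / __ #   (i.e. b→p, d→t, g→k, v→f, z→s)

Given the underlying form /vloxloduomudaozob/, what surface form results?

/b/ is a voiced obstruent in word-final position, so it devoices to [p].
The other instances of /v/, /d/, /z/ do not occur in the required environment and remain unchanged.
Surface form: [vloxloduomudaozop].

vloxloduomudaozop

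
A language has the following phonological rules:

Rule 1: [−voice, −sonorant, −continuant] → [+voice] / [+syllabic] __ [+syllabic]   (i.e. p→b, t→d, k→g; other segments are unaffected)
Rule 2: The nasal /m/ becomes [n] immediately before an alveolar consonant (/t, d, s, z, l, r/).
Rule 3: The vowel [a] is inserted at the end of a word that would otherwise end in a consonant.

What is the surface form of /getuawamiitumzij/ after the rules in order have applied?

Rule 1 (intervocalic voicing): /t/ is a voiceless stop between vowels /e/ and /u/, so it voices to [d]. /t/ is a voiceless stop between vowels /i/ and /u/, so it voices to [d]. /getuawamiitumzij/ → geduawamiidumzij.
Rule 2 (nasal place assimilation): /m/ precedes the alveolar consonant /z/, so it assimilates in place to [n]. /geduawamiidumzij/ → geduawamiidunzij.
Rule 3 (final a-epenthesis): the form ends in the consonant /j/, so [a] is inserted word-finally. /geduawamiidunzij/ → geduawamiidunzija.

geduawamiidunzija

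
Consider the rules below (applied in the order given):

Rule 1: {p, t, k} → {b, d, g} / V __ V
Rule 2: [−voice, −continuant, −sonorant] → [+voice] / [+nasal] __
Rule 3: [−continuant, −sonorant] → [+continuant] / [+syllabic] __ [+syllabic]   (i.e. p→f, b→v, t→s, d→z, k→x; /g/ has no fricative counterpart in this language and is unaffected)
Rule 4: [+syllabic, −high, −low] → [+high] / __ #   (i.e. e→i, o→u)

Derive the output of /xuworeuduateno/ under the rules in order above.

xuworeuzuazenu

Rule 1 (intervocalic voicing): /t/ is a voiceless stop between vowels /a/ and /e/, so it voices to [d]. /xuworeuduateno/ → xuworeuduadeno.
Rule 2 (post-nasal voicing): no segment meets the environment; /xuworeuduadeno/ is unchanged.
Rule 3 (intervocalic spirantization): /d/ is a stop between vowels /u/ and /u/, so it spirantizes to the fricative [z]. /d/ is a stop between vowels /a/ and /e/, so it spirantizes to the fricative [z]. /xuworeuduadeno/ → xuworeuzuazeno.
Rule 4 (final vowel raising): /o/ is a mid vowel in word-final position, so it raises to [u]. /xuworeuzuazeno/ → xuworeuzuazenu.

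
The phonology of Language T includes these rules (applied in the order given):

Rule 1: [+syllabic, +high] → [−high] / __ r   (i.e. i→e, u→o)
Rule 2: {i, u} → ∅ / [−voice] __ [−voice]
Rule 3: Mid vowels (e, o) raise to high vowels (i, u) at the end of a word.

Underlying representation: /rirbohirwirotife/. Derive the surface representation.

rerboherwerotfi

Rule 1 (pre-rhotic lowering): /i/ is a high vowel immediately before /r/, so it lowers to [e]. /i/ is a high vowel immediately before /r/, so it lowers to [e]. /i/ is a high vowel immediately before /r/, so it lowers to [e]. /rirbohirwirotife/ → rerboherwerotife.
Rule 2 (high vowel syncope): /i/ is a high vowel flanked by voiceless consonants /t/ and /f/, so it deletes. /rerboherwerotife/ → rerboherwerotfe.
Rule 3 (final vowel raising): /e/ is a mid vowel in word-final position, so it raises to [i]. /rerboherwerotfe/ → rerboherwerotfi.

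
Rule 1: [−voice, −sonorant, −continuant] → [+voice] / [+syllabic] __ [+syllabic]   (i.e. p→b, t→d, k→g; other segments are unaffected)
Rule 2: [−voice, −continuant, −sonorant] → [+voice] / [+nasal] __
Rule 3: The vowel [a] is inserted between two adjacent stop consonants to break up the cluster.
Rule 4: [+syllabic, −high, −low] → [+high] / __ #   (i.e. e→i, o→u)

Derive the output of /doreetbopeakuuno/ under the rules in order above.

Rule 1 (intervocalic voicing): /p/ is a voiceless stop between vowels /o/ and /e/, so it voices to [b]. /k/ is a voiceless stop between vowels /a/ and /u/, so it voices to [g]. /doreetbopeakuuno/ → doreetbobeaguuno.
Rule 2 (post-nasal voicing): no segment meets the environment; /doreetbobeaguuno/ is unchanged.
Rule 3 (stop-cluster a-epenthesis): /t/ and /b/ form a stop–stop cluster, so [a] is inserted between them. /doreetbobeaguuno/ → doreetabobeaguuno.
Rule 4 (final vowel raising): /o/ is a mid vowel in word-final position, so it raises to [u]. /doreetabobeaguuno/ → doreetabobeaguunu.

doreetabobeaguunu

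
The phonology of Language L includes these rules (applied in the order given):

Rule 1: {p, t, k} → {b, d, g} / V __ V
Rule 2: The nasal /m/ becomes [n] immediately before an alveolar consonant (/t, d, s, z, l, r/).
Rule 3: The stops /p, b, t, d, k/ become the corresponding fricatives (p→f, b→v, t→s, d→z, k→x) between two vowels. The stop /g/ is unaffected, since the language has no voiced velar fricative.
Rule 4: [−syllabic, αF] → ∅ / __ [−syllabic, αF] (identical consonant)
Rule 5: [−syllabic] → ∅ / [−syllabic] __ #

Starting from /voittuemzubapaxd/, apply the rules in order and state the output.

Rule 1 (intervocalic voicing): /p/ is a voiceless stop between vowels /a/ and /a/, so it voices to [b]. /voittuemzubapaxd/ → voittuemzubabaxd.
Rule 2 (nasal place assimilation): /m/ precedes the alveolar consonant /z/, so it assimilates in place to [n]. /voittuemzubabaxd/ → voittuenzubabaxd.
Rule 3 (intervocalic spirantization): /b/ is a stop between vowels /u/ and /a/, so it spirantizes to the fricative [v]. /b/ is a stop between vowels /a/ and /a/, so it spirantizes to the fricative [v]. /voittuenzubabaxd/ → voittuenzuvavaxd.
Rule 4 (degemination): /tt/ is a geminate; the first /t/ deletes. /voittuenzuvavaxd/ → voituenzuvavaxd.
Rule 5 (final cluster simplification): /d/ is the second consonant of a word-final cluster /xd/, so it deletes. /voituenzuvavaxd/ → voituenzuvavax.

voituenzuvavax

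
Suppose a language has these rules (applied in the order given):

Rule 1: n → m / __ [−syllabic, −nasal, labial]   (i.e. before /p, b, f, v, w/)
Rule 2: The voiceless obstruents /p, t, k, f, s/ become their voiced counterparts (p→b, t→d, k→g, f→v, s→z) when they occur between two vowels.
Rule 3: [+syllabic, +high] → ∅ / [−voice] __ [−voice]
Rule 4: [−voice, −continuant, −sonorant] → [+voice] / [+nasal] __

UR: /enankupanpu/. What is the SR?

enangubambu

Rule 1 (nasal place assimilation): /n/ precedes the labial consonant /p/, so it assimilates in place to [m]. /enankupanpu/ → enankupampu.
Rule 2 (intervocalic voicing): /p/ is a voiceless obstruent between vowels /u/ and /a/, so it voices to [b]. /enankupampu/ → enankubampu.
Rule 3 (high vowel syncope): no segment meets the environment; /enankubampu/ is unchanged.
Rule 4 (post-nasal voicing): /k/ is a voiceless stop immediately after the nasal /n/, so it voices to [g]. /p/ is a voiceless stop immediately after the nasal /m/, so it voices to [b]. /enankubampu/ → enangubambu.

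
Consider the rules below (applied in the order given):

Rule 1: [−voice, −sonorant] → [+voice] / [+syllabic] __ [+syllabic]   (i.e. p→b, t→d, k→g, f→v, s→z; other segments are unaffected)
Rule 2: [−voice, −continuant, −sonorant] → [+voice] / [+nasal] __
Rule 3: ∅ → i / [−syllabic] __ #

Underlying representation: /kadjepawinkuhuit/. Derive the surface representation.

kadjebawinguhuiti

Rule 1 (intervocalic voicing): /p/ is a voiceless obstruent between vowels /e/ and /a/, so it voices to [b]. /kadjepawinkuhuit/ → kadjebawinkuhuit.
Rule 2 (post-nasal voicing): /k/ is a voiceless stop immediately after the nasal /n/, so it voices to [g]. /kadjebawinkuhuit/ → kadjebawinguhuit.
Rule 3 (final i-epenthesis): the form ends in the consonant /t/, so [i] is inserted word-finally. /kadjebawinguhuit/ → kadjebawinguhuiti.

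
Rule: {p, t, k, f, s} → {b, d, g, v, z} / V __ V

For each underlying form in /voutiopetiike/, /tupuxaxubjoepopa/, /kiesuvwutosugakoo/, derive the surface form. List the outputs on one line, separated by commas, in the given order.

voudiobediige, tubuxaxubjoeboba, kiezuvwudozugagoo

/voutiopetiike/: /t/ is a voiceless obstruent between vowels /u/ and /i/, so it voices to [d]. /p/ is a voiceless obstruent between vowels /o/ and /e/, so it voices to [b]. /t/ is a voiceless obstruent between vowels /e/ and /i/, so it voices to [d]. /k/ is a voiceless obstruent between vowels /i/ and /e/, so it voices to [g]. → [voudiobediige].
/tupuxaxubjoepopa/: /p/ is a voiceless obstruent between vowels /u/ and /u/, so it voices to [b]. /p/ is a voiceless obstruent between vowels /e/ and /o/, so it voices to [b]. /p/ is a voiceless obstruent between vowels /o/ and /a/, so it voices to [b]. → [tubuxaxubjoeboba].
/kiesuvwutosugakoo/: /s/ is a voiceless obstruent between vowels /e/ and /u/, so it voices to [z]. /t/ is a voiceless obstruent between vowels /u/ and /o/, so it voices to [d]. /s/ is a voiceless obstruent between vowels /o/ and /u/, so it voices to [z]. /k/ is a voiceless obstruent between vowels /a/ and /o/, so it voices to [g]. → [kiezuvwudozugagoo].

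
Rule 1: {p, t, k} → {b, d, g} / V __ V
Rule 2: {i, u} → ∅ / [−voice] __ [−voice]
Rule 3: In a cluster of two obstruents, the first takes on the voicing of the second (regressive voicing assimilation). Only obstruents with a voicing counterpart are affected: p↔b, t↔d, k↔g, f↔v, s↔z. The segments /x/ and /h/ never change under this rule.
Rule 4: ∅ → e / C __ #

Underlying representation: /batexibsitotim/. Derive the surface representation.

badexipsidodime

Rule 1 (intervocalic voicing): /t/ is a voiceless stop between vowels /a/ and /e/, so it voices to [d]. /t/ is a voiceless stop between vowels /i/ and /o/, so it voices to [d]. /t/ is a voiceless stop between vowels /o/ and /i/, so it voices to [d]. /batexibsitotim/ → badexibsidodim.
Rule 2 (high vowel syncope): no segment meets the environment; /badexibsidodim/ is unchanged.
Rule 3 (regressive voicing assimilation): /b/ precedes the voiceless obstruent /s/, so it devoices to [p] by assimilation. /badexibsidodim/ → badexipsidodim.
Rule 4 (final e-epenthesis): the form ends in the consonant /m/, so [e] is inserted word-finally. /badexipsidodim/ → badexipsidodime.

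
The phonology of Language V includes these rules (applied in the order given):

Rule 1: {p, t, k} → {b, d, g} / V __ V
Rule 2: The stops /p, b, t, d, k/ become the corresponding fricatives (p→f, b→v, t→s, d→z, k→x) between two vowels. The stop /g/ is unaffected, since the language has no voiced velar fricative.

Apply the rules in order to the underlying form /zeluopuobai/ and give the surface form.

Rule 1 (intervocalic voicing): /p/ is a voiceless stop between vowels /o/ and /u/, so it voices to [b]. /zeluopuobai/ → zeluobuobai.
Rule 2 (intervocalic spirantization): /b/ is a stop between vowels /o/ and /u/, so it spirantizes to the fricative [v]. /b/ is a stop between vowels /o/ and /a/, so it spirantizes to the fricative [v]. /zeluobuobai/ → zeluovuovai.

zeluovuovai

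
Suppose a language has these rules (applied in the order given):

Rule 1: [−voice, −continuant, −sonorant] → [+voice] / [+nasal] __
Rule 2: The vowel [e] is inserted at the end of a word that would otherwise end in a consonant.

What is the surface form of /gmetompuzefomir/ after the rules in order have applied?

gmetombuzefomire

Rule 1 (post-nasal voicing): /p/ is a voiceless stop immediately after the nasal /m/, so it voices to [b]. /gmetompuzefomir/ → gmetombuzefomir.
Rule 2 (final e-epenthesis): the form ends in the consonant /r/, so [e] is inserted word-finally. /gmetombuzefomir/ → gmetombuzefomire.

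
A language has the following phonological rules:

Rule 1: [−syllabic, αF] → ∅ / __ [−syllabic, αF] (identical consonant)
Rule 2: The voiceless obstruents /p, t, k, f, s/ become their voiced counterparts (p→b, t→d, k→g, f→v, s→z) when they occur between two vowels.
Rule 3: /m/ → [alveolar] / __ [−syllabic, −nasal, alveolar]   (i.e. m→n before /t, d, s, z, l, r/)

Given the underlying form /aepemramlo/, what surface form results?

aebenranlo

Rule 1 (degemination): no segment meets the environment; /aepemramlo/ is unchanged.
Rule 2 (intervocalic voicing): /p/ is a voiceless obstruent between vowels /e/ and /e/, so it voices to [b]. /aepemramlo/ → aebemramlo.
Rule 3 (nasal place assimilation): /m/ precedes the alveolar consonant /r/, so it assimilates in place to [n]. /m/ precedes the alveolar consonant /l/, so it assimilates in place to [n]. /aebemramlo/ → aebenranlo.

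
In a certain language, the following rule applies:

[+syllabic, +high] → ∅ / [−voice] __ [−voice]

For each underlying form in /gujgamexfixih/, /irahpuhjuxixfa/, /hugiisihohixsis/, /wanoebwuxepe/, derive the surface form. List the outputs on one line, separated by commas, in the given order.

gujgamexfxh, irahphjuxxfa, hugiishohxss, wanoebwuxepe

/gujgamexfixih/: /i/ is a high vowel flanked by voiceless consonants /f/ and /x/, so it deletes. /i/ is a high vowel flanked by voiceless consonants /x/ and /h/, so it deletes. → [gujgamexfxh].
/irahpuhjuxixfa/: /u/ is a high vowel flanked by voiceless consonants /p/ and /h/, so it deletes. /i/ is a high vowel flanked by voiceless consonants /x/ and /x/, so it deletes. → [irahphjuxxfa].
/hugiisihohixsis/: /i/ is a high vowel flanked by voiceless consonants /s/ and /h/, so it deletes. /i/ is a high vowel flanked by voiceless consonants /h/ and /x/, so it deletes. /i/ is a high vowel flanked by voiceless consonants /s/ and /s/, so it deletes. → [hugiishohxss].
/wanoebwuxepe/: the rule's environment is not met; surfaces unchanged as [wanoebwuxepe].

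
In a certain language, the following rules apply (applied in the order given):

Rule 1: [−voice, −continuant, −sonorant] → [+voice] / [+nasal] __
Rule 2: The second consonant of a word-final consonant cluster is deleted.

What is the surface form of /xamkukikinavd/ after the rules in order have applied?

Rule 1 (post-nasal voicing): /k/ is a voiceless stop immediately after the nasal /m/, so it voices to [g]. /xamkukikinavd/ → xamgukikinavd.
Rule 2 (final cluster simplification): /d/ is the second consonant of a word-final cluster /vd/, so it deletes. /xamgukikinavd/ → xamgukikinav.

xamgukikinav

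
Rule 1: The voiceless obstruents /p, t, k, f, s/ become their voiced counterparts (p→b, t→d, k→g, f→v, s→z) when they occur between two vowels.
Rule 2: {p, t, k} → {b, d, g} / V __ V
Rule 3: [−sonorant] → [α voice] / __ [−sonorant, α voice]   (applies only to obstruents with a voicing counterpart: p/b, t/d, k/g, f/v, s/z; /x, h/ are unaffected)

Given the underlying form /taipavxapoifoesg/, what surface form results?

taibafxaboivoezg

Rule 1 (intervocalic voicing): /p/ is a voiceless obstruent between vowels /i/ and /a/, so it voices to [b]. /p/ is a voiceless obstruent between vowels /a/ and /o/, so it voices to [b]. /f/ is a voiceless obstruent between vowels /i/ and /o/, so it voices to [v]. /taipavxapoifoesg/ → taibavxaboivoesg.
Rule 2 (intervocalic voicing): no segment meets the environment; /taibavxaboivoesg/ is unchanged.
Rule 3 (regressive voicing assimilation): /v/ precedes the voiceless obstruent /x/, so it devoices to [f] by assimilation. /s/ precedes the voiced obstruent /g/, so it voices to [z] by assimilation. /taibavxaboivoesg/ → taibafxaboivoezg.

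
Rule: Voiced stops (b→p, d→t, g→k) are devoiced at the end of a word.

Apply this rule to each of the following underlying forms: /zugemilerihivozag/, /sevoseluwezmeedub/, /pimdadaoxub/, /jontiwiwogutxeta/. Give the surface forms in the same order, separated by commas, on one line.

zugemilerihivozak, sevoseluwezmeedup, pimdadaoxup, jontiwiwogutxeta

/zugemilerihivozag/: /g/ is a voiced stop in word-final position, so it devoices to [k]. → [zugemilerihivozak].
/sevoseluwezmeedub/: /b/ is a voiced stop in word-final position, so it devoices to [p]. → [sevoseluwezmeedup].
/pimdadaoxub/: /b/ is a voiced stop in word-final position, so it devoices to [p]. → [pimdadaoxup].
/jontiwiwogutxeta/: the rule's environment is not met; surfaces unchanged as [jontiwiwogutxeta].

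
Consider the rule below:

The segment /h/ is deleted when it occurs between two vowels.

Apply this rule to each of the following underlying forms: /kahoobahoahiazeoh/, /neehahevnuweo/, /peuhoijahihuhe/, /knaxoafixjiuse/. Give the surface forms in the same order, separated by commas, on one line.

kaoobaoaiazeoh, neeaevnuweo, peuoijaiue, knaxoafixjiuse

/kahoobahoahiazeoh/: /h/ occurs between vowels /a/ and /o/, so it deletes. /h/ occurs between vowels /a/ and /o/, so it deletes. /h/ occurs between vowels /a/ and /i/, so it deletes. → [kaoobaoaiazeoh].
/neehahevnuweo/: /h/ occurs between vowels /e/ and /a/, so it deletes. /h/ occurs between vowels /a/ and /e/, so it deletes. → [neeaevnuweo].
/peuhoijahihuhe/: /h/ occurs between vowels /u/ and /o/, so it deletes. /h/ occurs between vowels /a/ and /i/, so it deletes. /h/ occurs between vowels /i/ and /u/, so it deletes. /h/ occurs between vowels /u/ and /e/, so it deletes. → [peuoijaiue].
/knaxoafixjiuse/: the rule's environment is not met; surfaces unchanged as [knaxoafixjiuse].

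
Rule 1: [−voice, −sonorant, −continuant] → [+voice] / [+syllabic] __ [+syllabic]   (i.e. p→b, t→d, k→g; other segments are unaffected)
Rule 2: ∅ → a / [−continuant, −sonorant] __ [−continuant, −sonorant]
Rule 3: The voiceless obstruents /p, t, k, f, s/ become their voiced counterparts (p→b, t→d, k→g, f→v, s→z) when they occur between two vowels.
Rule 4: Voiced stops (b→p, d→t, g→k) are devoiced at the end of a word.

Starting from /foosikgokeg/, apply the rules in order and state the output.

Rule 1 (intervocalic voicing): /k/ is a voiceless stop between vowels /o/ and /e/, so it voices to [g]. /foosikgokeg/ → foosikgogeg.
Rule 2 (stop-cluster a-epenthesis): /k/ and /g/ form a stop–stop cluster, so [a] is inserted between them. /foosikgogeg/ → foosikagogeg.
Rule 3 (intervocalic voicing): /s/ is a voiceless obstruent between vowels /o/ and /i/, so it voices to [z]. /k/ is a voiceless obstruent between vowels /i/ and /a/, so it voices to [g]. /foosikagogeg/ → foozigagogeg.
Rule 4 (final devoicing): /g/ is a voiced stop in word-final position, so it devoices to [k]. /foozigagogeg/ → foozigagogek.

foozigagogek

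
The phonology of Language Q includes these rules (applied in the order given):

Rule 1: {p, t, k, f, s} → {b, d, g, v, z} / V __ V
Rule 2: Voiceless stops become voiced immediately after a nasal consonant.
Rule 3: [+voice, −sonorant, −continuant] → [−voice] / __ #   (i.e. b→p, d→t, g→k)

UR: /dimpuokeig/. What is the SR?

Rule 1 (intervocalic voicing): /k/ is a voiceless obstruent between vowels /o/ and /e/, so it voices to [g]. /dimpuokeig/ → dimpuogeig.
Rule 2 (post-nasal voicing): /p/ is a voiceless stop immediately after the nasal /m/, so it voices to [b]. /dimpuogeig/ → dimbuogeig.
Rule 3 (final devoicing): /g/ is a voiced stop in word-final position, so it devoices to [k]. /dimbuogeig/ → dimbuogeik.

dimbuogeik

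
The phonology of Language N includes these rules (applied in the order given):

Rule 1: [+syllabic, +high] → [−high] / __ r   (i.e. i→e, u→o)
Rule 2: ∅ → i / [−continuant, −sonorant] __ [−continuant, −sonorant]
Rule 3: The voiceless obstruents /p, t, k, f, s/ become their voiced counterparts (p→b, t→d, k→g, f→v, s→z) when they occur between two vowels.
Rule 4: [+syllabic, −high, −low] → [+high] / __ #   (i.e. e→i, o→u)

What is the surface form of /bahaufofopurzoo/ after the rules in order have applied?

bahauvovoborzou

Rule 1 (pre-rhotic lowering): /u/ is a high vowel immediately before /r/, so it lowers to [o]. /bahaufofopurzoo/ → bahaufofoporzoo.
Rule 2 (stop-cluster i-epenthesis): no segment meets the environment; /bahaufofoporzoo/ is unchanged.
Rule 3 (intervocalic voicing): /f/ is a voiceless obstruent between vowels /u/ and /o/, so it voices to [v]. /f/ is a voiceless obstruent between vowels /o/ and /o/, so it voices to [v]. /p/ is a voiceless obstruent between vowels /o/ and /o/, so it voices to [b]. /bahaufofoporzoo/ → bahauvovoborzoo.
Rule 4 (final vowel raising): /o/ is a mid vowel in word-final position, so it raises to [u]. /bahauvovoborzoo/ → bahauvovoborzou.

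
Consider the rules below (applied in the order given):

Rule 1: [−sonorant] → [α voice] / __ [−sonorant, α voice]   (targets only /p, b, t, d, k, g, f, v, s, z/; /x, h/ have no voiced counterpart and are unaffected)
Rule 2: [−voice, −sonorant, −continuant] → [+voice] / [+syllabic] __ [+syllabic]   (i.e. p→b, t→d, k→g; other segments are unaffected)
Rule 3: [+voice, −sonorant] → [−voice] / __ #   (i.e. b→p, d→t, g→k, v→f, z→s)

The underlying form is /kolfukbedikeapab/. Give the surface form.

Rule 1 (regressive voicing assimilation): /k/ precedes the voiced obstruent /b/, so it voices to [g] by assimilation. /kolfukbedikeapab/ → kolfugbedikeapab.
Rule 2 (intervocalic voicing): /k/ is a voiceless stop between vowels /i/ and /e/, so it voices to [g]. /p/ is a voiceless stop between vowels /a/ and /a/, so it voices to [b]. /kolfugbedikeapab/ → kolfugbedigeabab.
Rule 3 (final devoicing): /b/ is a voiced obstruent in word-final position, so it devoices to [p]. /kolfugbedigeabab/ → kolfugbedigeabap.

kolfugbedigeabap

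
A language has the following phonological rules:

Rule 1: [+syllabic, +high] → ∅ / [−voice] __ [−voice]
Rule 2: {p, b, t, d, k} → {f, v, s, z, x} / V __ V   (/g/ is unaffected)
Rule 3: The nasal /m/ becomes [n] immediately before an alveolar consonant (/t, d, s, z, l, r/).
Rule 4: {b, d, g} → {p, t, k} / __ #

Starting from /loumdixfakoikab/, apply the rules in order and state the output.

Rule 1 (high vowel syncope): no segment meets the environment; /loumdixfakoikab/ is unchanged.
Rule 2 (intervocalic spirantization): /k/ is a stop between vowels /a/ and /o/, so it spirantizes to the fricative [x]. /k/ is a stop between vowels /i/ and /a/, so it spirantizes to the fricative [x]. /loumdixfakoikab/ → loumdixfaxoixab.
Rule 3 (nasal place assimilation): /m/ precedes the alveolar consonant /d/, so it assimilates in place to [n]. /loumdixfaxoixab/ → loundixfaxoixab.
Rule 4 (final devoicing): /b/ is a voiced stop in word-final position, so it devoices to [p]. /loundixfaxoixab/ → loundixfaxoixap.

loundixfaxoixap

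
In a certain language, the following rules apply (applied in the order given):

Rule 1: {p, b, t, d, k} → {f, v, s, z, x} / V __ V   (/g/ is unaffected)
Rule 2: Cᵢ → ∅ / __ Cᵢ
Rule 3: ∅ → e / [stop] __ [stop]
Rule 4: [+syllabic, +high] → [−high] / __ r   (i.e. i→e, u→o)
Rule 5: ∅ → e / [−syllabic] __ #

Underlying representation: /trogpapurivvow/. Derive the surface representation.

trogepaforivowe

Rule 1 (intervocalic spirantization): /p/ is a stop between vowels /a/ and /u/, so it spirantizes to the fricative [f]. /trogpapurivvow/ → trogpafurivvow.
Rule 2 (degemination): /vv/ is a geminate; the first /v/ deletes. /trogpafurivvow/ → trogpafurivow.
Rule 3 (stop-cluster e-epenthesis): /g/ and /p/ form a stop–stop cluster, so [e] is inserted between them. /trogpafurivow/ → trogepafurivow.
Rule 4 (pre-rhotic lowering): /u/ is a high vowel immediately before /r/, so it lowers to [o]. /trogepafurivow/ → trogepaforivow.
Rule 5 (final e-epenthesis): the form ends in the consonant /w/, so [e] is inserted word-finally. /trogepaforivow/ → trogepaforivowe.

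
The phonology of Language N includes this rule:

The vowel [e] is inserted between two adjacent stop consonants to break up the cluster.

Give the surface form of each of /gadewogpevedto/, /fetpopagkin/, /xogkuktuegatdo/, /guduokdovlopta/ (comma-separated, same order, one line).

gadewogepevedeto, fetepopagekin, xogekuketuegatedo, guduokedovlopeta

/gadewogpevedto/: /g/ and /p/ form a stop–stop cluster, so [e] is inserted between them. /d/ and /t/ form a stop–stop cluster, so [e] is inserted between them. → [gadewogepevedeto].
/fetpopagkin/: /t/ and /p/ form a stop–stop cluster, so [e] is inserted between them. /g/ and /k/ form a stop–stop cluster, so [e] is inserted between them. → [fetepopagekin].
/xogkuktuegatdo/: /g/ and /k/ form a stop–stop cluster, so [e] is inserted between them. /k/ and /t/ form a stop–stop cluster, so [e] is inserted between them. /t/ and /d/ form a stop–stop cluster, so [e] is inserted between them. → [xogekuketuegatedo].
/guduokdovlopta/: /k/ and /d/ form a stop–stop cluster, so [e] is inserted between them. /p/ and /t/ form a stop–stop cluster, so [e] is inserted between them. → [guduokedovlopeta].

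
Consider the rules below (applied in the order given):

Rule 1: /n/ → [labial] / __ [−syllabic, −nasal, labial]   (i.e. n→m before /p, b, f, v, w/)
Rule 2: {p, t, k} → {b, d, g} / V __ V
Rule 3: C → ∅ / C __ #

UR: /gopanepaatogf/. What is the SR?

gobanebaadog

Rule 1 (nasal place assimilation): no segment meets the environment; /gopanepaatogf/ is unchanged.
Rule 2 (intervocalic voicing): /p/ is a voiceless stop between vowels /o/ and /a/, so it voices to [b]. /p/ is a voiceless stop between vowels /e/ and /a/, so it voices to [b]. /t/ is a voiceless stop between vowels /a/ and /o/, so it voices to [d]. /gopanepaatogf/ → gobanebaadogf.
Rule 3 (final cluster simplification): /f/ is the second consonant of a word-final cluster /gf/, so it deletes. /gobanebaadogf/ → gobanebaadog.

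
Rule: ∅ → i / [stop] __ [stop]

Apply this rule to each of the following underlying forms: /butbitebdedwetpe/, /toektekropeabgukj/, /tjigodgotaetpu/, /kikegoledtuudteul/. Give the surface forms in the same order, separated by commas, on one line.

/butbitebdedwetpe/: /t/ and /b/ form a stop–stop cluster, so [i] is inserted between them. /b/ and /d/ form a stop–stop cluster, so [i] is inserted between them. /t/ and /p/ form a stop–stop cluster, so [i] is inserted between them. → [butibitebidedwetipe].
/toektekropeabgukj/: /k/ and /t/ form a stop–stop cluster, so [i] is inserted between them. /b/ and /g/ form a stop–stop cluster, so [i] is inserted between them. → [toekitekropeabigukj].
/tjigodgotaetpu/: /d/ and /g/ form a stop–stop cluster, so [i] is inserted between them. /t/ and /p/ form a stop–stop cluster, so [i] is inserted between them. → [tjigodigotaetipu].
/kikegoledtuudteul/: /d/ and /t/ form a stop–stop cluster, so [i] is inserted between them. /d/ and /t/ form a stop–stop cluster, so [i] is inserted between them. → [kikegoledituuditeul].

butibitebidedwetipe, toekitekropeabigukj, tjigodigotaetipu, kikegoledituuditeul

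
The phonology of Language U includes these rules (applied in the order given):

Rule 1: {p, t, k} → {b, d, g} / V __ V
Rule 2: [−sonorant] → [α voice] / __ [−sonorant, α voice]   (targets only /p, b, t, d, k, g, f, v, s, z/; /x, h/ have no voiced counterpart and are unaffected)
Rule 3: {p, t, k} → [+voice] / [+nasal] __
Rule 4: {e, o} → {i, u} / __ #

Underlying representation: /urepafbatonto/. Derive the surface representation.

Rule 1 (intervocalic voicing): /p/ is a voiceless stop between vowels /e/ and /a/, so it voices to [b]. /t/ is a voiceless stop between vowels /a/ and /o/, so it voices to [d]. /urepafbatonto/ → urebafbadonto.
Rule 2 (regressive voicing assimilation): /f/ precedes the voiced obstruent /b/, so it voices to [v] by assimilation. /urebafbadonto/ → urebavbadonto.
Rule 3 (post-nasal voicing): /t/ is a voiceless stop immediately after the nasal /n/, so it voices to [d]. /urebavbadonto/ → urebavbadondo.
Rule 4 (final vowel raising): /o/ is a mid vowel in word-final position, so it raises to [u]. /urebavbadondo/ → urebavbadondu.

urebavbadondu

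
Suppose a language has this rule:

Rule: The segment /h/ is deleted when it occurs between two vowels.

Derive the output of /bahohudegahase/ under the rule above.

/h/ occurs between vowels /a/ and /o/, so it deletes.
/h/ occurs between vowels /o/ and /u/, so it deletes.
/h/ occurs between vowels /a/ and /a/, so it deletes.
Surface form: [baoudegaase].

baoudegaase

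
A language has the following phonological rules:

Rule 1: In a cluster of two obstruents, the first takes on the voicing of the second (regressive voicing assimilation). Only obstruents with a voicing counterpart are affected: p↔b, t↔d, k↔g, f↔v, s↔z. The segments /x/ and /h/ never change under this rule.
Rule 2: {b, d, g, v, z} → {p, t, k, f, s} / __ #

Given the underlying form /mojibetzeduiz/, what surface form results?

Rule 1 (regressive voicing assimilation): /t/ precedes the voiced obstruent /z/, so it voices to [d] by assimilation. /mojibetzeduiz/ → mojibedzeduiz.
Rule 2 (final devoicing): /z/ is a voiced obstruent in word-final position, so it devoices to [s]. /mojibedzeduiz/ → mojibedzeduis.

mojibedzeduis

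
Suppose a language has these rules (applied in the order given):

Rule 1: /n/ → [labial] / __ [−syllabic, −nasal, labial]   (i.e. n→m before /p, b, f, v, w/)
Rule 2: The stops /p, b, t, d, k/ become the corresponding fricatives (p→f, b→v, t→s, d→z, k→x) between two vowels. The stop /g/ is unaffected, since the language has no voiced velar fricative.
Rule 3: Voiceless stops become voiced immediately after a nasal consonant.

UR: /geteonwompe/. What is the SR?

Rule 1 (nasal place assimilation): /n/ precedes the labial consonant /w/, so it assimilates in place to [m]. /geteonwompe/ → geteomwompe.
Rule 2 (intervocalic spirantization): /t/ is a stop between vowels /e/ and /e/, so it spirantizes to the fricative [s]. /geteomwompe/ → geseomwompe.
Rule 3 (post-nasal voicing): /p/ is a voiceless stop immediately after the nasal /m/, so it voices to [b]. /geseomwompe/ → geseomwombe.

geseomwombe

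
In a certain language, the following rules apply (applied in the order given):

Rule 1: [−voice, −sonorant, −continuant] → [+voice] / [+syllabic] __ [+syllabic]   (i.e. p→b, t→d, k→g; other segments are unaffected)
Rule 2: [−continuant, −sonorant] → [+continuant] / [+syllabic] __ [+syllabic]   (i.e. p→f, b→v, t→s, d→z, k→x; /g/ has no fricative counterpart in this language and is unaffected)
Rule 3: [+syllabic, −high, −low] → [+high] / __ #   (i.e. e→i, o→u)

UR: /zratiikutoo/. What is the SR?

zraziiguzou

Rule 1 (intervocalic voicing): /t/ is a voiceless stop between vowels /a/ and /i/, so it voices to [d]. /k/ is a voiceless stop between vowels /i/ and /u/, so it voices to [g]. /t/ is a voiceless stop between vowels /u/ and /o/, so it voices to [d]. /zratiikutoo/ → zradiigudoo.
Rule 2 (intervocalic spirantization): /d/ is a stop between vowels /a/ and /i/, so it spirantizes to the fricative [z]. /d/ is a stop between vowels /u/ and /o/, so it spirantizes to the fricative [z]. /zradiigudoo/ → zraziiguzoo.
Rule 3 (final vowel raising): /o/ is a mid vowel in word-final position, so it raises to [u]. /zraziiguzoo/ → zraziiguzou.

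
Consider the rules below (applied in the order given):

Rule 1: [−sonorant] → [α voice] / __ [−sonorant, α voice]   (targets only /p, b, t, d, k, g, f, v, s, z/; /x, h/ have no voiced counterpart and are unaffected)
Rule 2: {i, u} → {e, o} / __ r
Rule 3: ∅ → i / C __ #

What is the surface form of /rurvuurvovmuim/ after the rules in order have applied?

rorvuorvovmuimi

Rule 1 (regressive voicing assimilation): no segment meets the environment; /rurvuurvovmuim/ is unchanged.
Rule 2 (pre-rhotic lowering): /u/ is a high vowel immediately before /r/, so it lowers to [o]. /u/ is a high vowel immediately before /r/, so it lowers to [o]. /rurvuurvovmuim/ → rorvuorvovmuim.
Rule 3 (final i-epenthesis): the form ends in the consonant /m/, so [i] is inserted word-finally. /rorvuorvovmuim/ → rorvuorvovmuimi.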